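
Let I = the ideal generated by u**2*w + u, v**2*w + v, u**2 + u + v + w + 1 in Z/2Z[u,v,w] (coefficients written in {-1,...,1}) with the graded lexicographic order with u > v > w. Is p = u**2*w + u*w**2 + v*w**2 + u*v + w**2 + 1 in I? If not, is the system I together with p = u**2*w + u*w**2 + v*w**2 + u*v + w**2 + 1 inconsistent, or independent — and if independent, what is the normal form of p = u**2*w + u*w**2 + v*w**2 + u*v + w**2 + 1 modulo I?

u**2*w + u*w**2 + v*w**2 + u*v + w**2 + 1 lies in I (it reduces to 0).

First compute the reduced Gröbner basis of I by Buchberger's algorithm.
f_1 = u**2*w + u, LT = u**2*w.
f_2 = v**2*w + v, LT = v**2*w.
f_3 = u**2 + u + v + w + 1, LT = u**2.

S(f_1,f_2): lcm = u**2*v**2*w. S = u**2*v + u*v**2.
  leading term u**2*v: subtract (v)·f_3 from u**2*v + u*v**2 → u*v**2 + u*v + v**2 + v*w + v
  leading term u*v**2: no divisor's leading term divides it; move u*v**2 to the remainder.
  leading term u*v: no divisor's leading term divides it; move u*v to the remainder.
  leading term v**2: no divisor's leading term divides it; move v**2 to the remainder.
  leading term v*w: no divisor's leading term divides it; move v*w to the remainder.
  leading term v: no divisor's leading term divides it; move v to the remainder.
  remainder u*v**2 + u*v + v**2 + v*w + v ≠ 0; add h_4 = u*v**2 + u*v + v**2 + v*w + v to the basis.

S(f_1,f_3): lcm = u**2*w. S = u*w + v*w + w**2 + u + w.
  leading term u*w: no divisor's leading term divides it; move u*w to the remainder.
  leading term v*w: no divisor's leading term divides it; move v*w to the remainder.
  leading term w**2: no divisor's leading term divides it; move w**2 to the remainder.
  leading term u: no divisor's leading term divides it; move u to the remainder.
  leading term w: no divisor's leading term divides it; move w to the remainder.
  remainder u*w + v*w + w**2 + u + w ≠ 0; add h_5 = u*w + v*w + w**2 + u + w to the basis.

S(f_1,h_4): lcm = u**2*v**2*w. S = u**2*v*w + u*v**2*w + u*v*w**2 + u*v**2 + u*v*w.
  leading term u**2*v*w: subtract (v)·f_1 from u**2*v*w + u*v**2*w + u*v*w**2 + u*v**2 + u*v*w → u*v**2*w + u*v*w**2 + u*v**2 + u*v*w + u*v
  leading term u*v**2*w: subtract (u)·f_2 from u*v**2*w + u*v*w**2 + u*v**2 + u*v*w + u*v → u*v*w**2 + u*v**2 + u*v*w
  leading term u*v*w**2: subtract (v*w)·h_5 from u*v*w**2 + u*v**2 + u*v*w → v**2*w**2 + v*w**3 + u*v**2 + v*w**2
  leading term v**2*w**2: subtract (w)·f_2 from v**2*w**2 + v*w**3 + u*v**2 + v*w**2 → v*w**3 + u*v**2 + v*w**2 + v*w
  leading term v*w**3: no divisor's leading term divides it; move v*w**3 to the remainder.
  leading term u*v**2: subtract (1)·h_4 from u*v**2 + v*w**2 + v*w → v*w**2 + u*v + v**2 + v
  leading term v*w**2: no divisor's leading term divides it; move v*w**2 to the remainder.
  leading term u*v: no divisor's leading term divides it; move u*v to the remainder.
  leading term v**2: no divisor's leading term divides it; move v**2 to the remainder.
  leading term v: no divisor's leading term divides it; move v to the remainder.
  remainder v*w**3 + v*w**2 + u*v + v**2 + v ≠ 0; add h_6 = v*w**3 + v*w**2 + u*v + v**2 + v to the basis.

S(f_3,h_4): lcm = u**2*v**2. S = u**2*v + u*v*w + v**3 + v**2*w + u*v + v**2.
  leading term u**2*v: subtract (v)·f_3 from u**2*v + u*v*w + v**3 + v**2*w + u*v + v**2 → u*v*w + v**3 + v**2*w + v*w + v
  leading term u*v*w: subtract (v)·h_5 from u*v*w + v**3 + v**2*w + v*w + v → v**3 + v*w**2 + u*v + v
  leading term v**3: no divisor's leading term divides it; move v**3 to the remainder.
  leading term v*w**2: no divisor's leading term divides it; move v*w**2 to the remainder.
  leading term u*v: no divisor's leading term divides it; move u*v to the remainder.
  leading term v: no divisor's leading term divides it; move v to the remainder.
  remainder v**3 + v*w**2 + u*v + v ≠ 0; add h_7 = v**3 + v*w**2 + u*v + v to the basis.

S(f_1,h_5): lcm = u**2*w. S = u*v*w + u*w**2 + u**2 + u*w + u.
  leading term u*v*w: subtract (v)·h_5 from u*v*w + u*w**2 + u**2 + u*w + u → u*w**2 + v**2*w + v*w**2 + u**2 + u*v + u*w + v*w + u
  leading term u*w**2: subtract (w)·h_5 from u*w**2 + v**2*w + v*w**2 + u**2 + u*v + u*w + v*w + u → v**2*w + w**3 + u**2 + u*v + v*w + w**2 + u
  leading term v**2*w: subtract (1)·f_2 from v**2*w + w**3 + u**2 + u*v + v*w + w**2 + u → w**3 + u**2 + u*v + v*w + w**2 + u + v
  leading term w**3: no divisor's leading term divides it; move w**3 to the remainder.
  leading term u**2: subtract (1)·f_3 from u**2 + u*v + v*w + w**2 + u + v → u*v + v*w + w**2 + w + 1
  leading term u*v: no divisor's leading term divides it; move u*v to the remainder.
  leading term v*w: no divisor's leading term divides it; move v*w to the remainder.
  leading term w**2: no divisor's leading term divides it; move w**2 to the remainder.
  leading term w: no divisor's leading term divides it; move w to the remainder.
  leading term 1: no divisor's leading term divides it; move 1 to the remainder.
  remainder w**3 + u*v + v*w + w**2 + w + 1 ≠ 0; add h_8 = w**3 + u*v + v*w + w**2 + w + 1 to the basis.

The other S-polynomials (S(f_2,f_3), S(f_2,h_4), S(f_2,h_5), S(f_3,h_5), S(h_4,h_5), S(f_1,h_6), S(f_2,h_6), S(f_3,h_6), S(h_4,h_6), S(h_5,h_6), S(f_1,h_7), S(f_2,h_7), S(f_3,h_7), S(h_4,h_7), S(h_5,h_7), S(h_6,h_7), S(f_1,h_8), S(f_2,h_8), S(f_3,h_8), S(h_4,h_8), S(h_5,h_8), S(h_6,h_8), S(h_7,h_8)) all reduce to 0 modulo the current basis, so we have a Gröbner basis.
Inter-reduce: drop elements whose leading term is divisible by another's, tail-reduce, and make monic.
Reduced Gröbner basis: {u*v**2 + u*v + v**2 + v*w + v, v**3 + v*w**2 + u*v + v, v**2*w + v, w**3 + u*v + v*w + w**2 + w + 1, u**2 + u + v + w + 1, u*w + v*w + w**2 + u + w}.
Label its elements g_1 = u*v**2 + u*v + v**2 + v*w + v, g_2 = v**3 + v*w**2 + u*v + v, g_3 = v**2*w + v, g_4 = w**3 + u*v + v*w + w**2 + w + 1, g_5 = u**2 + u + v + w + 1, g_6 = u*w + v*w + w**2 + u + w.

Reduce p = u**2*w + u*w**2 + v*w**2 + u*v + w**2 + 1 modulo G:
  leading term u**2*w: subtract (w)·g_5 from u**2*w + u*w**2 + v*w**2 + u*v + w**2 + 1 → u*w**2 + v*w**2 + u*v + u*w + v*w + w + 1
  leading term u*w**2: subtract (w)·g_6 from u*w**2 + v*w**2 + u*v + u*w + v*w + w + 1 → w**3 + u*v + v*w + w**2 + w + 1
  leading term w**3: subtract (1)·g_4 from w**3 + u*v + v*w + w**2 + w + 1 → 0
  normal form = 0.
Since the normal form is 0, p ∈ I.

The remainder on division by a Gröbner basis is unique — it is the normal form.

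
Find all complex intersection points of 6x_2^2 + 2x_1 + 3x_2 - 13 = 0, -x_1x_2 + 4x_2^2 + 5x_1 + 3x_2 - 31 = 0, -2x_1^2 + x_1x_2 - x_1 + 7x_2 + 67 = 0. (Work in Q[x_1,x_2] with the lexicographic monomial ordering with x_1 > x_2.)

Compute a lex Gröbner basis by Buchberger's algorithm.
f_1 = 2x_1 + 6x_2^2 + 3x_2 - 13, LT = x_1.
f_2 = -x_1x_2 + 5x_1 + 4x_2^2 + 3x_2 - 31, LT = x_1x_2.
f_3 = -2x_1^2 + x_1x_2 - x_1 + 7x_2 + 67, LT = x_1^2.

S(f_1,f_2): lcm = x_1x_2. S = 5x_1 + 3x_2^3 + 11/2x_2^2 - 7/2x_2 - 31.
  reduce S modulo (f_1, f_2, f_3):
  remainder 3x_2^3 - 19/2x_2^2 - 11x_2 + 3/2 ≠ 0; add h_4 = 3x_2^3 - 19/2x_2^2 - 11x_2 + 3/2 to the basis.

S(f_1,f_3): lcm = x_1^2. S = 3x_1x_2^2 + 2x_1x_2 - 7x_1 + 7/2x_2 + 67/2.
  reduce S modulo (f_1, f_2, f_3, h_4):
  remainder -119x_2^2 - 223/2x_2 + 15/2 ≠ 0; add h_5 = -119x_2^2 - 223/2x_2 + 15/2 to the basis.

S(f_2,f_3): lcm = x_1^2x_2. S = -5x_1^2 - 7/2x_1x_2^2 - 7/2x_1x_2 + 31x_1 + 7/2x_2^2 + 67/2x_2.
  reduce S modulo (f_1, f_2, f_3, h_4, h_5):
  remainder 3418/119x_2 + 3418/119 ≠ 0; add h_6 = 3418/119x_2 + 3418/119 to the basis.

The other S-polynomials (S(f_1,h_4), S(f_2,h_4), S(f_3,h_4), S(f_1,h_5), S(f_2,h_5), S(f_3,h_5), S(h_4,h_5), S(f_1,h_6), S(f_2,h_6), S(f_3,h_6), S(h_4,h_6), S(h_5,h_6)) all reduce to 0 modulo the current basis, so we have a Gröbner basis.
Inter-reduce: drop elements whose leading term is divisible by another's, tail-reduce, and make monic.
Reduced Gröbner basis: {x_1 - 5, x_2 + 1}.

From the last basis element, x_2 + 1 = 0, so x_2 takes values in {-1}. Each choice, substituted upward through the basis, yields the corresponding point(s) of the solution set.
  x_2 = -1: the earlier basis element becomes x_1 - 5 = 0, giving x_1 = 5 — point (5, -1).

{(5, -1)}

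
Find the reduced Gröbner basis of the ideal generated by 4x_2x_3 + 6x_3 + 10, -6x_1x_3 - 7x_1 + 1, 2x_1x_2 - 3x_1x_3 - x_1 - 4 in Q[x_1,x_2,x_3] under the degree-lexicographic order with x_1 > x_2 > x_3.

G = {x_3^2 + 32/27x_3 + 5/27, x_1 + 54/53x_3 + 1/53, x_2 - 27/2x_3 - 29/2}

f_1 = 4x_2x_3 + 6x_3 + 10, LT = x_2x_3.
f_2 = -6x_1x_3 - 7x_1 + 1, LT = x_1x_3.
f_3 = 2x_1x_2 - 3x_1x_3 - x_1 - 4, LT = x_1x_2.

S(f_1,f_2): lcm = x_1x_2x_3. S = -7/6x_1x_2 + 3/2x_1x_3 + 5/2x_1 + 1/6x_2.
  leading term x_1x_2: subtract (-7/12)·f_3 from -7/6x_1x_2 + 3/2x_1x_3 + 5/2x_1 + 1/6x_2 → -1/4x_1x_3 + 23/12x_1 + 1/6x_2 - 7/3
  leading term x_1x_3: subtract (1/24)·f_2 from -1/4x_1x_3 + 23/12x_1 + 1/6x_2 - 7/3 → 53/24x_1 + 1/6x_2 - 19/8
  leading term x_1: no divisor's leading term divides it; move 53/24x_1 to the remainder.
  leading term x_2: no divisor's leading term divides it; move 1/6x_2 to the remainder.
  leading term 1: no divisor's leading term divides it; move -19/8 to the remainder.
  remainder 53/24x_1 + 1/6x_2 - 19/8 ≠ 0; add g_4 = 53/24x_1 + 1/6x_2 - 19/8 to the basis.

S(f_1,f_3): lcm = x_1x_2x_3. S = 3/2x_1x_3^2 + 2x_1x_3 + 5/2x_1 + 2x_3.
  leading term x_1x_3^2: subtract (-1/4x_3)·f_2 from 3/2x_1x_3^2 + 2x_1x_3 + 5/2x_1 + 2x_3 → 1/4x_1x_3 + 5/2x_1 + 9/4x_3
  leading term x_1x_3: subtract (-1/24)·f_2 from 1/4x_1x_3 + 5/2x_1 + 9/4x_3 → 53/24x_1 + 9/4x_3 + 1/24
  leading term x_1: subtract (1)·g_4 from 53/24x_1 + 9/4x_3 + 1/24 → -1/6x_2 + 9/4x_3 + 29/12
  leading term x_2: no divisor's leading term divides it; move -1/6x_2 to the remainder.
  leading term x_3: no divisor's leading term divides it; move 9/4x_3 to the remainder.
  leading term 1: no divisor's leading term divides it; move 29/12 to the remainder.
  remainder -1/6x_2 + 9/4x_3 + 29/12 ≠ 0; add g_5 = -1/6x_2 + 9/4x_3 + 29/12 to the basis.

S(f_1,g_5): lcm = x_2x_3. S = 27/2x_3^2 + 16x_3 + 5/2.
  leading term x_3^2: no divisor's leading term divides it; move 27/2x_3^2 to the remainder.
  leading term x_3: no divisor's leading term divides it; move 16x_3 to the remainder.
  leading term 1: no divisor's leading term divides it; move 5/2 to the remainder.
  remainder 27/2x_3^2 + 16x_3 + 5/2 ≠ 0; add g_6 = 27/2x_3^2 + 16x_3 + 5/2 to the basis.

The other S-polynomials (S(f_2,f_3), S(f_1,g_4), S(f_2,g_4), S(f_3,g_4), S(f_2,g_5), S(f_3,g_5), S(g_4,g_5), S(f_1,g_6), S(f_2,g_6), S(f_3,g_6), S(g_4,g_6), S(g_5,g_6)) all reduce to 0 modulo the current basis, so we have a Gröbner basis.
Inter-reduce: drop elements whose leading term is divisible by another's, tail-reduce, and make monic.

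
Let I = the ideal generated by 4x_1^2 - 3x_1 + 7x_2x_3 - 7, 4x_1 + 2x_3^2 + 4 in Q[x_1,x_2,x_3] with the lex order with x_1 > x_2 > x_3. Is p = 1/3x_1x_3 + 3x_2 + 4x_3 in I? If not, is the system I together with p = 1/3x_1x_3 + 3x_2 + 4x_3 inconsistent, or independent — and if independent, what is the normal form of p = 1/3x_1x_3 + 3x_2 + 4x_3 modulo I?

First compute the reduced Gröbner basis of I by Buchberger's algorithm.
f_1 = 4x_1^2 - 3x_1 + 7x_2x_3 - 7, LT = x_1^2.
f_2 = 4x_1 + 2x_3^2 + 4, LT = x_1.

S(f_1,f_2): lcm = x_1^2. S = -1/2x_1x_3^2 - 7/4x_1 + 7/4x_2x_3 - 7/4.
  leading term x_1x_3^2: subtract (-1/8x_3^2)·f_2 from -1/2x_1x_3^2 - 7/4x_1 + 7/4x_2x_3 - 7/4 → -7/4x_1 + 7/4x_2x_3 + 1/4x_3^4 + 1/2x_3^2 - 7/4
  leading term x_1: subtract (-7/16)·f_2 from -7/4x_1 + 7/4x_2x_3 + 1/4x_3^4 + 1/2x_3^2 - 7/4 → 7/4x_2x_3 + 1/4x_3^4 + 11/8x_3^2
  leading term x_2x_3: no divisor's leading term divides it; move 7/4x_2x_3 to the remainder.
  leading term x_3^4: no divisor's leading term divides it; move 1/4x_3^4 to the remainder.
  leading term x_3^2: no divisor's leading term divides it; move 11/8x_3^2 to the remainder.
  remainder 7/4x_2x_3 + 1/4x_3^4 + 11/8x_3^2 ≠ 0; add h_3 = 7/4x_2x_3 + 1/4x_3^4 + 11/8x_3^2 to the basis.

S(f_1,h_3): leading monomials are coprime, so the S-polynomial reduces to 0 (Buchberger's first criterion).
S(f_2,h_3): leading monomials are coprime, so the S-polynomial reduces to 0 (Buchberger's first criterion).
Every S-polynomial of the final basis reduces to 0, so we have a Gröbner basis.
Inter-reduce: drop elements whose leading term is divisible by another's, tail-reduce, and make monic.
Reduced Gröbner basis: {x_1 + 1/2x_3^2 + 1, x_2x_3 + 1/7x_3^4 + 11/14x_3^2}.
Label its elements g_1 = x_1 + 1/2x_3^2 + 1, g_2 = x_2x_3 + 1/7x_3^4 + 11/14x_3^2.

Reduce p = 1/3x_1x_3 + 3x_2 + 4x_3 modulo G:
  leading term x_1x_3: subtract (1/3x_3)·g_1 from 1/3x_1x_3 + 3x_2 + 4x_3 → 3x_2 - 1/6x_3^3 + 11/3x_3
  leading term x_2: no divisor's leading term divides it; move 3x_2 to the remainder.
  leading term x_3^3: no divisor's leading term divides it; move -1/6x_3^3 to the remainder.
  leading term x_3: no divisor's leading term divides it; move 11/3x_3 to the remainder.
  normal form = 3x_2 - 1/6x_3^3 + 11/3x_3.
The normal form is nonzero, so p ∉ I. Since p minus its normal form lies in I, I + (p) = I + (r) where r = 3x_2 - 1/6x_3^3 + 11/3x_3; decide whether this ideal is the whole ring.
Run Buchberger on G together with r (pairs among the g_i already reduce to 0 since G is a Gröbner basis):
g_1 = x_1 + 1/2x_3^2 + 1, LT = x_1.
g_2 = x_2x_3 + 1/7x_3^4 + 11/14x_3^2, LT = x_2x_3.
r = 3x_2 - 1/6x_3^3 + 11/3x_3, LT = x_2.

S(g_1,g_2): leading monomials are coprime, so the S-polynomial reduces to 0 (Buchberger's first criterion).
S(g_1,r): leading monomials are coprime, so the S-polynomial reduces to 0 (Buchberger's first criterion).
S(g_2,r): lcm = x_2x_3. S = 25/126x_3^4 - 55/126x_3^2.
  leading term x_3^4: no divisor's leading term divides it; move 25/126x_3^4 to the remainder.
  leading term x_3^2: no divisor's leading term divides it; move -55/126x_3^2 to the remainder.
  remainder 25/126x_3^4 - 55/126x_3^2 ≠ 0; add m_4 = 25/126x_3^4 - 55/126x_3^2 to the basis.

S(g_1,m_4): leading monomials are coprime, so the S-polynomial reduces to 0 (Buchberger's first criterion).
S(g_2,m_4): lcm = x_2x_3^4. S = 11/5x_2x_3^2 + 1/7x_3^7 + 11/14x_3^5.
  leading term x_2x_3^2: subtract (11/5x_3)·g_2 from 11/5x_2x_3^2 + 1/7x_3^7 + 11/14x_3^5 → 1/7x_3^7 + 33/70x_3^5 - 121/70x_3^3
  leading term x_3^7: subtract (18/25x_3^3)·m_4 from 1/7x_3^7 + 33/70x_3^5 - 121/70x_3^3 → 11/14x_3^5 - 121/70x_3^3
  leading term x_3^5: subtract (99/25x_3)·m_4 from 11/14x_3^5 - 121/70x_3^3 → 0
  remainder 0.

S(r,m_4): leading monomials are coprime, so the S-polynomial reduces to 0 (Buchberger's first criterion).
Every S-polynomial of the final basis reduces to 0, so we have a Gröbner basis.
Inter-reduce: drop elements whose leading term is divisible by another's, tail-reduce, and make monic.
Reduced Gröbner basis: {x_1 + 1/2x_3^2 + 1, x_2 - 1/18x_3^3 + 11/9x_3, x_3^4 - 11/5x_3^2}.
The reduced Gröbner basis of I + (p) is {x_1 + 1/2x_3^2 + 1, x_2 - 1/18x_3^3 + 11/9x_3, x_3^4 - 11/5x_3^2} ≠ {1}, a proper ideal, so the enlarged system stays consistent: p is independent of I, with normal form 3x_2 - 1/6x_3^3 + 11/3x_3.

1/3x_1x_3 + 3x_2 + 4x_3 is independent of I; its normal form modulo I is 3x_2 - 1/6x_3^3 + 11/3x_3.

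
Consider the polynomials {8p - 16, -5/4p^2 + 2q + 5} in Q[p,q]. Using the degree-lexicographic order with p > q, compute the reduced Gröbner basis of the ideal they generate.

f_1 = 8p - 16, LT = p.
f_2 = -5/4p^2 + 2q + 5, LT = p^2.

S(f_1,f_2): lcm = p^2. S = -2p + 8/5q + 4.
  reduce S modulo (f_1, f_2):
  remainder 8/5q ≠ 0; add g_3 = 8/5q to the basis.

The other S-polynomials (S(f_1,g_3), S(f_2,g_3)) all reduce to 0 modulo the current basis, so we have a Gröbner basis.
Inter-reduce: drop elements whose leading term is divisible by another's, tail-reduce, and make monic.

G = {p - 2, q}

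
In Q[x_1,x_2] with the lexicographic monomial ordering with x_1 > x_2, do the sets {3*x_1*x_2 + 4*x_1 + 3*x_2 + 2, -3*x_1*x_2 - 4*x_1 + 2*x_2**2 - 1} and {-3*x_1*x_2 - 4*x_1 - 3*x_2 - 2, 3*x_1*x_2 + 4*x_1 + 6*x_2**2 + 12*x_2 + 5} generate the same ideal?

Yes, the ideals are equal.

Equality of ideals is decidable: compute both reduced Gröbner bases (unique for the ordering) and check whether they agree.
Buchberger on the first generating set:
f_1 = 3*x_1*x_2 + 4*x_1 + 3*x_2 + 2, LT = x_1*x_2.
f_2 = -3*x_1*x_2 - 4*x_1 + 2*x_2**2 - 1, LT = x_1*x_2.

S(f_1,f_2): lcm = x_1*x_2. S = 2/3*x_2**2 + x_2 + 1/3.
  reduce S modulo (f_1, f_2):
  remainder 2/3*x_2**2 + x_2 + 1/3 ≠ 0; add g_3 = 2/3*x_2**2 + x_2 + 1/3 to the basis.

S(f_1,g_3): lcm = x_1*x_2**2. S = -1/6*x_1*x_2 - 1/2*x_1 + x_2**2 + 2/3*x_2.
  reduce S modulo (f_1, f_2, g_3):
  remainder -5/18*x_1 - 2/3*x_2 - 7/18 ≠ 0; add g_4 = -5/18*x_1 - 2/3*x_2 - 7/18 to the basis.

The other S-polynomials (S(f_2,g_3), S(f_1,g_4), S(f_2,g_4), S(g_3,g_4)) all reduce to 0 modulo the current basis, so we have a Gröbner basis.
Inter-reduce: drop elements whose leading term is divisible by another's, tail-reduce, and make monic.
Reduced Gröbner basis: {x_1 + 12/5*x_2 + 7/5, x_2**2 + 3/2*x_2 + 1/2}.

Buchberger on the second generating set:
h_1 = -3*x_1*x_2 - 4*x_1 - 3*x_2 - 2, LT = x_1*x_2.
h_2 = 3*x_1*x_2 + 4*x_1 + 6*x_2**2 + 12*x_2 + 5, LT = x_1*x_2.

S(h_1,h_2): lcm = x_1*x_2. S = -2*x_2**2 - 3*x_2 - 1.
  reduce S modulo (h_1, h_2):
  remainder -2*x_2**2 - 3*x_2 - 1 ≠ 0; add k_3 = -2*x_2**2 - 3*x_2 - 1 to the basis.

S(h_1,k_3): lcm = x_1*x_2**2. S = -1/6*x_1*x_2 - 1/2*x_1 + x_2**2 + 2/3*x_2.
  reduce S modulo (h_1, h_2, k_3):
  remainder -5/18*x_1 - 2/3*x_2 - 7/18 ≠ 0; add k_4 = -5/18*x_1 - 2/3*x_2 - 7/18 to the basis.

The other S-polynomials (S(h_2,k_3), S(h_1,k_4), S(h_2,k_4), S(k_3,k_4)) all reduce to 0 modulo the current basis, so we have a Gröbner basis.
Inter-reduce: drop elements whose leading term is divisible by another's, tail-reduce, and make monic.
Reduced Gröbner basis: {x_1 + 12/5*x_2 + 7/5, x_2**2 + 3/2*x_2 + 1/2}.

Same reduced basis, so the two generating sets span the same ideal.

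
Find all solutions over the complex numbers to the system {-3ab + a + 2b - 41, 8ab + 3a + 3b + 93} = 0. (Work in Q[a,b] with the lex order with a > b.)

{(103/17, -54/25), (-3, 4)}

Compute a lex Gröbner basis by Buchberger's algorithm.
f_1 = -3ab + a + 2b - 41, LT = ab.
f_2 = 8ab + 3a + 3b + 93, LT = ab.

S(f_1,f_2): lcm = ab. S = -17/24a - 25/24b + 49/24.
  leading term a: no divisor's leading term divides it; move -17/24a to the remainder.
  leading term b: no divisor's leading term divides it; move -25/24b to the remainder.
  leading term 1: no divisor's leading term divides it; move 49/24 to the remainder.
  remainder -17/24a - 25/24b + 49/24 ≠ 0; add h_3 = -17/24a - 25/24b + 49/24 to the basis.

S(f_1,h_3): lcm = ab. S = -1/3a - 25/17b^2 + 113/51b + 41/3.
  leading term a: subtract (8/17)·h_3 from -1/3a - 25/17b^2 + 113/51b + 41/3 → -25/17b^2 + 46/17b + 216/17
  leading term b^2: no divisor's leading term divides it; move -25/17b^2 to the remainder.
  leading term b: no divisor's leading term divides it; move 46/17b to the remainder.
  leading term 1: no divisor's leading term divides it; move 216/17 to the remainder.
  remainder -25/17b^2 + 46/17b + 216/17 ≠ 0; add h_4 = -25/17b^2 + 46/17b + 216/17 to the basis.

The other S-polynomials (S(f_2,h_3), S(f_1,h_4), S(f_2,h_4), S(h_3,h_4)) all reduce to 0 modulo the current basis, so we have a Gröbner basis.
Inter-reduce: drop elements whose leading term is divisible by another's, tail-reduce, and make monic.
Reduced Gröbner basis: {a + 25/17b - 49/17, b^2 - 46/25b - 216/25}.

A lex Gröbner basis eliminates variables successively. Here b^2 - 46/25b - 216/25 depends only on b, with roots {-54/25, 4}; lifting each root through the earlier basis elements recovers the full solutions.
  b = -54/25: the earlier basis element becomes a - 103/17 = 0, giving a = 103/17 — point (103/17, -54/25).
  b = 4: the earlier basis element becomes a + 3 = 0, giving a = -3 — point (-3, 4).
Check: every point annihilates each of the original generators.
A lex Gröbner basis triangularizes the system, enabling back-substitution.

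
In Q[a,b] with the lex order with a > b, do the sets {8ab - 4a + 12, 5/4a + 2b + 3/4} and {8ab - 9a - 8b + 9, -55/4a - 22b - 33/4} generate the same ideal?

Two ideals are equal iff their reduced Gröbner bases coincide (the reduced basis is unique for a fixed ordering).
Buchberger on the first generating set:
f_1 = 8ab - 4a + 12, LT = ab.
f_2 = 5/4a + 2b + 3/4, LT = a.

S(f_1,f_2): lcm = ab. S = -1/2a - 8/5b^2 - 3/5b + 3/2.
  leading term a: subtract (-2/5)·f_2 from -1/2a - 8/5b^2 - 3/5b + 3/2 → -8/5b^2 + 1/5b + 9/5
  leading term b^2: no divisor's leading term divides it; move -8/5b^2 to the remainder.
  leading term b: no divisor's leading term divides it; move 1/5b to the remainder.
  leading term 1: no divisor's leading term divides it; move 9/5 to the remainder.
  remainder -8/5b^2 + 1/5b + 9/5 ≠ 0; add g_3 = -8/5b^2 + 1/5b + 9/5 to the basis.

The other S-polynomials (S(f_1,g_3), S(f_2,g_3)) all reduce to 0 modulo the current basis, so we have a Gröbner basis.
Inter-reduce: drop elements whose leading term is divisible by another's, tail-reduce, and make monic.
Reduced Gröbner basis: {a + 8/5b + 3/5, b^2 - 1/8b - 9/8}.

Buchberger on the second generating set:
h_1 = 8ab - 9a - 8b + 9, LT = ab.
h_2 = -55/4a - 22b - 33/4, LT = a.

S(h_1,h_2): lcm = ab. S = -9/8a - 8/5b^2 - 8/5b + 9/8.
  leading term a: subtract (9/110)·h_2 from -9/8a - 8/5b^2 - 8/5b + 9/8 → -8/5b^2 + 1/5b + 9/5
  leading term b^2: no divisor's leading term divides it; move -8/5b^2 to the remainder.
  leading term b: no divisor's leading term divides it; move 1/5b to the remainder.
  leading term 1: no divisor's leading term divides it; move 9/5 to the remainder.
  remainder -8/5b^2 + 1/5b + 9/5 ≠ 0; add k_3 = -8/5b^2 + 1/5b + 9/5 to the basis.

The other S-polynomials (S(h_1,k_3), S(h_2,k_3)) all reduce to 0 modulo the current basis, so we have a Gröbner basis.
Inter-reduce: drop elements whose leading term is divisible by another's, tail-reduce, and make monic.
Reduced Gröbner basis: {a + 8/5b + 3/5, b^2 - 1/8b - 9/8}.

Same reduced basis, so the two generating sets span the same ideal.
The choice of monomial ordering does not affect the verdict — as long as both bases are computed under the same ordering, their equality decides ideal equality.

Yes, the ideals are equal.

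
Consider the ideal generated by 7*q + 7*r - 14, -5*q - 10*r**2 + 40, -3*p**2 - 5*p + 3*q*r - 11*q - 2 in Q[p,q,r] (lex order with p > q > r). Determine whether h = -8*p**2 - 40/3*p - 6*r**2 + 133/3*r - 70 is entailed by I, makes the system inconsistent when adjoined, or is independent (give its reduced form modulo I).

First compute the reduced Gröbner basis of I by Buchberger's algorithm.
f_1 = 7*q + 7*r - 14, LT = q.
f_2 = -5*q - 10*r**2 + 40, LT = q.
f_3 = -3*p**2 - 5*p + 3*q*r - 11*q - 2, LT = p**2.

S(f_1,f_2): lcm = q. S = -2*r**2 + r + 6.
  leading term r**2: no divisor's leading term divides it; move -2*r**2 to the remainder.
  leading term r: no divisor's leading term divides it; move r to the remainder.
  leading term 1: no divisor's leading term divides it; move 6 to the remainder.
  remainder -2*r**2 + r + 6 ≠ 0; add k_4 = -2*r**2 + r + 6 to the basis.

The other S-polynomials (S(f_1,f_3), S(f_2,f_3), S(f_1,k_4), S(f_2,k_4), S(f_3,k_4)) all reduce to 0 modulo the current basis, so we have a Gröbner basis.
Inter-reduce: drop elements whose leading term is divisible by another's, tail-reduce, and make monic.
Reduced Gröbner basis: {p**2 + 5/3*p - 31/6*r + 11, q + r - 2, r**2 - 1/2*r - 3}.
Label its elements g_1 = p**2 + 5/3*p - 31/6*r + 11, g_2 = q + r - 2, g_3 = r**2 - 1/2*r - 3.

Reduce h = -8*p**2 - 40/3*p - 6*r**2 + 133/3*r - 70 modulo G:
  leading term p**2: subtract (-8)·g_1 from -8*p**2 - 40/3*p - 6*r**2 + 133/3*r - 70 → -6*r**2 + 3*r + 18
  leading term r**2: subtract (-6)·g_3 from -6*r**2 + 3*r + 18 → 0
  normal form = 0.
Since the normal form is 0, h ∈ I.

Ideal membership is decidable via reduction modulo a Gröbner basis.

-8*p**2 - 40/3*p - 6*r**2 + 133/3*r - 70 lies in I (it reduces to 0).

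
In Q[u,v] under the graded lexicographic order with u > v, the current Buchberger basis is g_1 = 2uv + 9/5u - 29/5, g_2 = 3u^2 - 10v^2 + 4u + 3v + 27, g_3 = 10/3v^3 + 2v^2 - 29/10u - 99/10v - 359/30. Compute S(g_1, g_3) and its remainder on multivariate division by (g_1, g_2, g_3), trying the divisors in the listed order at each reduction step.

S(g_1, g_3) = 3/10uv^2 + 87/100u^2 + 297/100uv - 29/10v^2 + 359/100u; remainder on division = 0.

lcm(LM(g_1), LM(g_3)) = uv^3.
S = (lcm/LT(g_1))·g_1 − (lcm/LT(g_3))·g_3 = 3/10uv^2 + 87/100u^2 + 297/100uv - 29/10v^2 + 359/100u.
Reduce S modulo (g_1, g_2, g_3) in that order:
  leading term uv^2: subtract (3/20v)·g_1 from 3/10uv^2 + 87/100u^2 + 297/100uv - 29/10v^2 + 359/100u → 87/100u^2 + 27/10uv - 29/10v^2 + 359/100u + 87/100v
  leading term u^2: subtract (29/100)·g_2 from 87/100u^2 + 27/10uv - 29/10v^2 + 359/100u + 87/100v → 27/10uv + 243/100u - 783/100
  leading term uv: subtract (27/20)·g_1 from 27/10uv + 243/100u - 783/100 → 0
The remainder is 0, so this S-polynomial contributes no new basis element.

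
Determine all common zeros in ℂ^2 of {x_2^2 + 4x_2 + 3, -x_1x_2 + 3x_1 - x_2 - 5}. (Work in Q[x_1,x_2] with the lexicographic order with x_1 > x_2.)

{(1/3, -3), (1, -1)}

Compute a lex Gröbner basis by Buchberger's algorithm.
f_1 = x_2^2 + 4x_2 + 3, LT = x_2^2.
f_2 = -x_1x_2 + 3x_1 - x_2 - 5, LT = x_1x_2.

S(f_1,f_2): lcm = x_1x_2^2. S = 7x_1x_2 + 3x_1 - x_2^2 - 5x_2.
  reduce S modulo (f_1, f_2):
  remainder 24x_1 - 8x_2 - 32 ≠ 0; add h_3 = 24x_1 - 8x_2 - 32 to the basis.

The other S-polynomials (S(f_1,h_3), S(f_2,h_3)) all reduce to 0 modulo the current basis, so we have a Gröbner basis.
Inter-reduce: drop elements whose leading term is divisible by another's, tail-reduce, and make monic.
Reduced Gröbner basis: {x_1 - 1/3x_2 - 4/3, x_2^2 + 4x_2 + 3}.

A lex Gröbner basis eliminates variables successively. Here x_2^2 + 4x_2 + 3 depends only on x_2, with roots {-3, -1}; lifting each root through the earlier basis elements recovers the full solutions.
  x_2 = -3: the earlier basis element becomes x_1 - 1/3 = 0, giving x_1 = 1/3 — point (1/3, -3).
  x_2 = -1: the earlier basis element becomes x_1 - 1 = 0, giving x_1 = 1 — point (1, -1).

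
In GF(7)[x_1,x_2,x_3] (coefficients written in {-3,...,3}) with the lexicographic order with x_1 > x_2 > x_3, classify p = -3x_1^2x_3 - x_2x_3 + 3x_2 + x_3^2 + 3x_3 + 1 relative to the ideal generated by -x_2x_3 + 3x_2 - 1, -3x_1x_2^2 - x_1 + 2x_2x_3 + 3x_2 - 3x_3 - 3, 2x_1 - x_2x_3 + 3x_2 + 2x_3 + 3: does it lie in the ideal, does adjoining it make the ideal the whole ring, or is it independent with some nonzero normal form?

-3x_1^2x_3 - x_2x_3 + 3x_2 + x_3^2 + 3x_3 + 1 lies in I (it reduces to 0).

First compute the reduced Gröbner basis of I by Buchberger's algorithm.
f_1 = -x_2x_3 + 3x_2 - 1, LT = x_2x_3.
f_2 = -3x_1x_2^2 - x_1 + 2x_2x_3 + 3x_2 - 3x_3 - 3, LT = x_1x_2^2.
f_3 = 2x_1 - x_2x_3 + 3x_2 + 2x_3 + 3, LT = x_1.

S(f_1,f_2): lcm = x_1x_2^2x_3. S = -3x_1x_2^2 + x_1x_2 + 2x_1x_3 + 3x_2x_3^2 + x_2x_3 - x_3^2 - x_3.
  leading term x_1x_2^2: subtract (1)·f_2 from -3x_1x_2^2 + x_1x_2 + 2x_1x_3 + 3x_2x_3^2 + x_2x_3 - x_3^2 - x_3 → x_1x_2 + 2x_1x_3 + x_1 + 3x_2x_3^2 - x_2x_3 - 3x_2 - x_3^2 + 2x_3 + 3
  leading term x_1x_2: subtract (-3x_2)·f_3 from x_1x_2 + 2x_1x_3 + x_1 + 3x_2x_3^2 - x_2x_3 - 3x_2 - x_3^2 + 2x_3 + 3 → 2x_1x_3 + x_1 - 3x_2^2x_3 + 2x_2^2 + 3x_2x_3^2 - 2x_2x_3 - x_2 - x_3^2 + 2x_3 + 3
  leading term x_1x_3: subtract (x_3)·f_3 from 2x_1x_3 + x_1 - 3x_2^2x_3 + 2x_2^2 + 3x_2x_3^2 - 2x_2x_3 - x_2 - x_3^2 + 2x_3 + 3 → x_1 - 3x_2^2x_3 + 2x_2^2 - 3x_2x_3^2 + 2x_2x_3 - x_2 - 3x_3^2 - x_3 + 3
  leading term x_1: subtract (-3)·f_3 from x_1 - 3x_2^2x_3 + 2x_2^2 - 3x_2x_3^2 + 2x_2x_3 - x_2 - 3x_3^2 - x_3 + 3 → -3x_2^2x_3 + 2x_2^2 - 3x_2x_3^2 - x_2x_3 + x_2 - 3x_3^2 - 2x_3 - 2
  leading term x_2^2x_3: subtract (3x_2)·f_1 from -3x_2^2x_3 + 2x_2^2 - 3x_2x_3^2 - x_2x_3 + x_2 - 3x_3^2 - 2x_3 - 2 → -3x_2x_3^2 - x_2x_3 - 3x_2 - 3x_3^2 - 2x_3 - 2
  leading term x_2x_3^2: subtract (3x_3)·f_1 from -3x_2x_3^2 - x_2x_3 - 3x_2 - 3x_3^2 - 2x_3 - 2 → -3x_2x_3 - 3x_2 - 3x_3^2 + x_3 - 2
  leading term x_2x_3: subtract (3)·f_1 from -3x_2x_3 - 3x_2 - 3x_3^2 + x_3 - 2 → 2x_2 - 3x_3^2 + x_3 + 1
  leading term x_2: no divisor's leading term divides it; move 2x_2 to the remainder.
  leading term x_3^2: no divisor's leading term divides it; move -3x_3^2 to the remainder.
  leading term x_3: no divisor's leading term divides it; move x_3 to the remainder.
  leading term 1: no divisor's leading term divides it; move 1 to the remainder.
  remainder 2x_2 - 3x_3^2 + x_3 + 1 ≠ 0; add h_4 = 2x_2 - 3x_3^2 + x_3 + 1 to the basis.

S(f_1,h_4): lcm = x_2x_3. S = -3x_2 - 2x_3^3 + 3x_3^2 + 3x_3 + 1.
  leading term x_2: subtract (2)·h_4 from -3x_2 - 2x_3^3 + 3x_3^2 + 3x_3 + 1 → -2x_3^3 + 2x_3^2 + x_3 - 1
  leading term x_3^3: no divisor's leading term divides it; move -2x_3^3 to the remainder.
  leading term x_3^2: no divisor's leading term divides it; move 2x_3^2 to the remainder.
  leading term x_3: no divisor's leading term divides it; move x_3 to the remainder.
  leading term 1: no divisor's leading term divides it; move -1 to the remainder.
  remainder -2x_3^3 + 2x_3^2 + x_3 - 1 ≠ 0; add h_5 = -2x_3^3 + 2x_3^2 + x_3 - 1 to the basis.

The other S-polynomials (S(f_1,f_3), S(f_2,f_3), S(f_2,h_4), S(f_3,h_4), S(f_1,h_5), S(f_2,h_5), S(f_3,h_5), S(h_4,h_5)) all reduce to 0 modulo the current basis, so we have a Gröbner basis.
Inter-reduce: drop elements whose leading term is divisible by another's, tail-reduce, and make monic.
Reduced Gröbner basis: {x_1 + x_3 + 2, x_2 + 2x_3^2 - 3x_3 - 3, x_3^3 - x_3^2 + 3x_3 - 3}.
Label its elements g_1 = x_1 + x_3 + 2, g_2 = x_2 + 2x_3^2 - 3x_3 - 3, g_3 = x_3^3 - x_3^2 + 3x_3 - 3.

Reduce p = -3x_1^2x_3 - x_2x_3 + 3x_2 + x_3^2 + 3x_3 + 1 modulo G:
  leading term x_1^2x_3: subtract (-3x_1x_3)·g_1 from -3x_1^2x_3 - x_2x_3 + 3x_2 + x_3^2 + 3x_3 + 1 → 3x_1x_3^2 - x_1x_3 - x_2x_3 + 3x_2 + x_3^2 + 3x_3 + 1
  leading term x_1x_3^2: subtract (3x_3^2)·g_1 from 3x_1x_3^2 - x_1x_3 - x_2x_3 + 3x_2 + x_3^2 + 3x_3 + 1 → -x_1x_3 - x_2x_3 + 3x_2 - 3x_3^3 + 2x_3^2 + 3x_3 + 1
  leading term x_1x_3: subtract (-x_3)·g_1 from -x_1x_3 - x_2x_3 + 3x_2 - 3x_3^3 + 2x_3^2 + 3x_3 + 1 → -x_2x_3 + 3x_2 - 3x_3^3 + 3x_3^2 - 2x_3 + 1
  leading term x_2x_3: subtract (-x_3)·g_2 from -x_2x_3 + 3x_2 - 3x_3^3 + 3x_3^2 - 2x_3 + 1 → 3x_2 - x_3^3 + 2x_3 + 1
  leading term x_2: subtract (3)·g_2 from 3x_2 - x_3^3 + 2x_3 + 1 → -x_3^3 + x_3^2 - 3x_3 + 3
  leading term x_3^3: subtract (-1)·g_3 from -x_3^3 + x_3^2 - 3x_3 + 3 → 0
  normal form = 0.
Since the normal form is 0, p ∈ I.

The remainder on division by a Gröbner basis is unique — it is the normal form.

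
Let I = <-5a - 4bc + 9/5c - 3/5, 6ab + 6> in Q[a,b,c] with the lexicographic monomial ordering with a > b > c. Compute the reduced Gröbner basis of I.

G = {a + 4/5bc - 9/25c + 3/25, b^2c - 9/20bc + 3/20b - 5/4}

f_1 = -5a - 4bc + 9/5c - 3/5, LT = a.
f_2 = 6ab + 6, LT = ab.

S(f_1,f_2): lcm = ab. S = 4/5b^2c - 9/25bc + 3/25b - 1.
  reduce S modulo (f_1, f_2):
  remainder 4/5b^2c - 9/25bc + 3/25b - 1 ≠ 0; add g_3 = 4/5b^2c - 9/25bc + 3/25b - 1 to the basis.

The other S-polynomials (S(f_1,g_3), S(f_2,g_3)) all reduce to 0 modulo the current basis, so we have a Gröbner basis.
Inter-reduce: drop elements whose leading term is divisible by another's, tail-reduce, and make monic.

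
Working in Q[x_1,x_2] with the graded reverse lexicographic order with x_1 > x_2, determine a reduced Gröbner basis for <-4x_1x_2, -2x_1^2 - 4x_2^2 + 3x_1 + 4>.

Buchberger's algorithm terminates because the ascending chain of leading-term ideals stabilizes.

f_1 = -4x_1x_2, LT = x_1x_2.
f_2 = -2x_1^2 - 4x_2^2 + 3x_1 + 4, LT = x_1^2.

S(f_1,f_2): lcm = x_1^2x_2. S = -2x_2^3 + 3/2x_1x_2 + 2x_2.
  leading term x_2^3: no divisor's leading term divides it; move -2x_2^3 to the remainder.
  leading term x_1x_2: subtract (-3/8)·f_1 from 3/2x_1x_2 + 2x_2 → 2x_2
  leading term x_2: no divisor's leading term divides it; move 2x_2 to the remainder.
  remainder -2x_2^3 + 2x_2 ≠ 0; add g_3 = -2x_2^3 + 2x_2 to the basis.

The other S-polynomials (S(f_1,g_3), S(f_2,g_3)) all reduce to 0 modulo the current basis, so we have a Gröbner basis.

G = {x_2^3 - x_2, x_1^2 + 2x_2^2 - 3/2x_1 - 2, x_1x_2}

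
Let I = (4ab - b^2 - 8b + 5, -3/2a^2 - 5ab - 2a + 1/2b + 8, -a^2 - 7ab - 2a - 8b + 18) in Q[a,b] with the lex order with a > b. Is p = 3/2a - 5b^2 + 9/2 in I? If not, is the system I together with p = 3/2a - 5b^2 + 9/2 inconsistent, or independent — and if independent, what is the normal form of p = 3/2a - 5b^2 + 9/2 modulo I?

First compute the reduced Gröbner basis of I by Buchberger's algorithm.
f_1 = 4ab - b^2 - 8b + 5, LT = ab.
f_2 = -3/2a^2 - 5ab - 2a + 1/2b + 8, LT = a^2.
f_3 = -a^2 - 7ab - 2a - 8b + 18, LT = a^2.

S(f_1,f_2): lcm = a^2b. S = -43/12ab^2 - 10/3ab + 5/4a + 1/3b^2 + 16/3b.
  leading term ab^2: subtract (-43/48b)·f_1 from -43/12ab^2 - 10/3ab + 5/4a + 1/3b^2 + 16/3b → -10/3ab + 5/4a - 43/48b^3 - 41/6b^2 + 157/16b
  leading term ab: subtract (-5/6)·f_1 from -10/3ab + 5/4a - 43/48b^3 - 41/6b^2 + 157/16b → 5/4a - 43/48b^3 - 23/3b^2 + 151/48b + 25/6
  leading term a: no divisor's leading term divides it; move 5/4a to the remainder.
  leading term b^3: no divisor's leading term divides it; move -43/48b^3 to the remainder.
  leading term b^2: no divisor's leading term divides it; move -23/3b^2 to the remainder.
  leading term b: no divisor's leading term divides it; move 151/48b to the remainder.
  leading term 1: no divisor's leading term divides it; move 25/6 to the remainder.
  remainder 5/4a - 43/48b^3 - 23/3b^2 + 151/48b + 25/6 ≠ 0; add h_4 = 5/4a - 43/48b^3 - 23/3b^2 + 151/48b + 25/6 to the basis.

S(f_1,f_3): lcm = a^2b. S = -29/4ab^2 - 4ab + 5/4a - 8b^2 + 18b.
  leading term ab^2: subtract (-29/16b)·f_1 from -29/4ab^2 - 4ab + 5/4a - 8b^2 + 18b → -4ab + 5/4a - 29/16b^3 - 45/2b^2 + 433/16b
  leading term ab: subtract (-1)·f_1 from -4ab + 5/4a - 29/16b^3 - 45/2b^2 + 433/16b → 5/4a - 29/16b^3 - 47/2b^2 + 305/16b + 5
  leading term a: subtract (1)·h_4 from 5/4a - 29/16b^3 - 47/2b^2 + 305/16b + 5 → -11/12b^3 - 95/6b^2 + 191/12b + 5/6
  leading term b^3: no divisor's leading term divides it; move -11/12b^3 to the remainder.
  leading term b^2: no divisor's leading term divides it; move -95/6b^2 to the remainder.
  leading term b: no divisor's leading term divides it; move 191/12b to the remainder.
  leading term 1: no divisor's leading term divides it; move 5/6 to the remainder.
  remainder -11/12b^3 - 95/6b^2 + 191/12b + 5/6 ≠ 0; add h_5 = -11/12b^3 - 95/6b^2 + 191/12b + 5/6 to the basis.

S(f_2,f_3): lcm = a^2. S = -11/3ab - 2/3a - 25/3b + 38/3.
  leading term ab: subtract (-11/12)·f_1 from -11/3ab - 2/3a - 25/3b + 38/3 → -2/3a - 11/12b^2 - 47/3b + 69/4
  leading term a: subtract (-8/15)·h_4 from -2/3a - 11/12b^2 - 47/3b + 69/4 → -43/90b^3 - 901/180b^2 - 1259/90b + 701/36
  leading term b^3: subtract (86/165)·h_5 from -43/90b^3 - 901/180b^2 - 1259/90b + 701/36 → 2143/660b^2 - 3677/165b + 2513/132
  leading term b^2: no divisor's leading term divides it; move 2143/660b^2 to the remainder.
  leading term b: no divisor's leading term divides it; move -3677/165b to the remainder.
  leading term 1: no divisor's leading term divides it; move 2513/132 to the remainder.
  remainder 2143/660b^2 - 3677/165b + 2513/132 ≠ 0; add h_6 = 2143/660b^2 - 3677/165b + 2513/132 to the basis.

S(f_1,h_4): lcm = ab. S = 43/60b^4 + 92/15b^3 - 83/30b^2 - 16/3b + 5/4.
  leading term b^4: subtract (-43/55b)·h_5 from 43/60b^4 + 92/15b^3 - 83/30b^2 - 16/3b + 5/4 → -687/110b^3 + 2129/220b^2 - 103/22b + 5/4
  leading term b^3: subtract (4122/605)·h_5 from -687/110b^3 + 2129/220b^2 - 103/22b + 5/4 → 284479/2420b^2 - 68441/605b - 2143/484
  leading term b^2: subtract (853437/23573)·h_6 from 284479/2420b^2 - 68441/605b - 2143/484 → 16352004/23573b - 16352004/23573
  leading term b: no divisor's leading term divides it; move 16352004/23573b to the remainder.
  leading term 1: no divisor's leading term divides it; move -16352004/23573 to the remainder.
  remainder 16352004/23573b - 16352004/23573 ≠ 0; add h_7 = 16352004/23573b - 16352004/23573 to the basis.

The other S-polynomials (S(f_2,h_4), S(f_3,h_4), S(f_1,h_5), S(f_2,h_5), S(f_3,h_5), S(h_4,h_5), S(f_1,h_6), S(f_2,h_6), S(f_3,h_6), S(h_4,h_6), S(h_5,h_6), S(f_1,h_7), S(f_2,h_7), S(f_3,h_7), S(h_4,h_7), S(h_5,h_7), S(h_6,h_7)) all reduce to 0 modulo the current basis, so we have a Gröbner basis.
Inter-reduce: drop elements whose leading term is divisible by another's, tail-reduce, and make monic.
Reduced Gröbner basis: {a - 1, b - 1}.
Label its elements g_1 = a - 1, g_2 = b - 1.

Reduce p = 3/2a - 5b^2 + 9/2 modulo G:
  leading term a: subtract (3/2)·g_1 from 3/2a - 5b^2 + 9/2 → -5b^2 + 6
  leading term b^2: subtract (-5b)·g_2 from -5b^2 + 6 → -5b + 6
  leading term b: subtract (-5)·g_2 from -5b + 6 → 1
  leading term 1: no divisor's leading term divides it; move 1 to the remainder.
  normal form = 1.
The normal form is nonzero, so p ∉ I. Since p minus its normal form lies in I, I + (p) = I + (r) where r = 1; decide whether this ideal is the whole ring.
Here r = 1 is a nonzero constant, hence a unit: 1 ∈ I + (p), the Gröbner basis of I + (p) is {1}, and the enlarged system has no common solution — adjoining p is inconsistent.

Adjoining 3/2a - 5b^2 + 9/2 makes the ideal the whole ring: the system is inconsistent.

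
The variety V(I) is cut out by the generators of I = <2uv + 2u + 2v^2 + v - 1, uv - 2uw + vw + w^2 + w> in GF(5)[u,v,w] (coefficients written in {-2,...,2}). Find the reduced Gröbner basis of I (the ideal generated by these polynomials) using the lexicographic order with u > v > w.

G = {uv + u + v^2 - 2v + 2, uw - 2u - 2v^2 + 2vw - v + 2w^2 + 2w + 1, v^3 + 2v^2w - 2v^2 - vw^2 + 2vw + 2v - w^2}

f_1 = 2uv + 2u + 2v^2 + v - 1, LT = uv.
f_2 = uv - 2uw + vw + w^2 + w, LT = uv.

S(f_1,f_2): lcm = uv. S = 2uw + u + v^2 - vw - 2v - w^2 - w + 2.
  leading term uw: no divisor's leading term divides it; move 2uw to the remainder.
  leading term u: no divisor's leading term divides it; move u to the remainder.
  leading term v^2: no divisor's leading term divides it; move v^2 to the remainder.
  leading term vw: no divisor's leading term divides it; move -vw to the remainder.
  leading term v: no divisor's leading term divides it; move -2v to the remainder.
  leading term w^2: no divisor's leading term divides it; move -w^2 to the remainder.
  leading term w: no divisor's leading term divides it; move -w to the remainder.
  leading term 1: no divisor's leading term divides it; move 2 to the remainder.
  remainder 2uw + u + v^2 - vw - 2v - w^2 - w + 2 ≠ 0; add g_3 = 2uw + u + v^2 - vw - 2v - w^2 - w + 2 to the basis.

S(f_1,g_3): lcm = uvw. S = 2uv + uw + 2v^3 - v^2w + v^2 - 2vw^2 + vw - v + 2w.
  leading term uv: subtract (1)·f_1 from 2uv + uw + 2v^3 - v^2w + v^2 - 2vw^2 + vw - v + 2w → uw - 2u + 2v^3 - v^2w - v^2 - 2vw^2 + vw - 2v + 2w + 1
  leading term uw: subtract (-2)·g_3 from uw - 2u + 2v^3 - v^2w - v^2 - 2vw^2 + vw - 2v + 2w + 1 → 2v^3 - v^2w + v^2 - 2vw^2 - vw - v - 2w^2
  leading term v^3: no divisor's leading term divides it; move 2v^3 to the remainder.
  leading term v^2w: no divisor's leading term divides it; move -v^2w to the remainder.
  leading term v^2: no divisor's leading term divides it; move v^2 to the remainder.
  leading term vw^2: no divisor's leading term divides it; move -2vw^2 to the remainder.
  leading term vw: no divisor's leading term divides it; move -vw to the remainder.
  leading term v: no divisor's leading term divides it; move -v to the remainder.
  leading term w^2: no divisor's leading term divides it; move -2w^2 to the remainder.
  remainder 2v^3 - v^2w + v^2 - 2vw^2 - vw - v - 2w^2 ≠ 0; add g_4 = 2v^3 - v^2w + v^2 - 2vw^2 - vw - v - 2w^2 to the basis.

The other S-polynomials (S(f_2,g_3), S(f_1,g_4), S(f_2,g_4), S(g_3,g_4)) all reduce to 0 modulo the current basis, so we have a Gröbner basis.
Inter-reduce: drop elements whose leading term is divisible by another's, tail-reduce, and make monic.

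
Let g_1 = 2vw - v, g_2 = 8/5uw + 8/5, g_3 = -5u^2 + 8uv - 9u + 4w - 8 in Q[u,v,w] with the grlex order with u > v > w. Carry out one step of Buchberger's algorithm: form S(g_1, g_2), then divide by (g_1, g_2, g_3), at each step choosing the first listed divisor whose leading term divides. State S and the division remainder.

S(g_1, g_2) = -1/2uv - v; remainder on division = -1/2uv - v.

lcm(LM(g_1), LM(g_2)) = uvw.
S = (lcm/LT(g_1))·g_1 − (lcm/LT(g_2))·g_2 = -1/2uv - v.
Reduce S modulo (g_1, g_2, g_3) in that order:
  leading term uv: no divisor's leading term divides it; move -1/2uv to the remainder.
  leading term v: no divisor's leading term divides it; move -v to the remainder.
The remainder -1/2uv - v is nonzero, so it would be added as the next basis element.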